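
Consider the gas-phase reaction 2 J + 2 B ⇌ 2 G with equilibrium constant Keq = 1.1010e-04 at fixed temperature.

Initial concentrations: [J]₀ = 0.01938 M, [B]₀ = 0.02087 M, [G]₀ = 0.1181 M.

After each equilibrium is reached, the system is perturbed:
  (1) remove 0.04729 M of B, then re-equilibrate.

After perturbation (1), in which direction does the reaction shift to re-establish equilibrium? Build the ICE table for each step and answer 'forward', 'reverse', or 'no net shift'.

Q₀ = 8.5260e+04 vs Keq = 1.1010e-04 ⇒ Q>K, reverse
Step 1:
                    J           B           G
  Initial     0.01938     0.02087      0.1181
  Change       0.1179      0.1179     -0.1179
  Equil        0.1373      0.1388  1.9989e-04
  solve Keq expr → x = -0.05895; check Q = 1.1010e-04
Then remove 0.04729 M of B.
Step 2:
                    J           B           G
  Initial      0.1373     0.09148  1.9989e-04
  Change   6.7956e-05  6.7956e-05 -6.7956e-05
  Equil        0.1373     0.09155  1.3194e-04
  solve Keq expr → x = -3.3978e-05; check Q = 1.1010e-04

Direction: reverse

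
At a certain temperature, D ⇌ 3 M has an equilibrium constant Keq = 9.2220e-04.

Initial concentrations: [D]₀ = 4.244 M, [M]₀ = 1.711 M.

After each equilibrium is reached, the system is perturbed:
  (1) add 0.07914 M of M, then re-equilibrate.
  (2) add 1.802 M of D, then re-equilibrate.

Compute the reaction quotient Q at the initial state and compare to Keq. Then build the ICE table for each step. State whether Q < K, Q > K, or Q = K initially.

Q₀ = 1.18 vs Keq = 9.2220e-04 ⇒ Q>K, reverse
Step 1:
                  D         M
  I           4.244     1.711
  C          0.5158    -1.547
  E            4.76    0.1637
  solve Keq expr → x = -0.5158; check Q = 9.2220e-04
Then add 0.07914 M of M.
Step 2:
                  D         M
  I            4.76    0.2429
  C         0.02628  -0.07884
  E           4.786     0.164
  solve Keq expr → x = -0.02628; check Q = 9.2220e-04
Then add 1.802 M of D.
Step 3:
                  D         M
  I           6.588     0.164
  C       -0.006127   0.01838
  E           6.582    0.1824
  solve Keq expr → x = 0.006127; check Q = 9.2220e-04

Q₀ = 1.18; Q > K (proceeds reverse)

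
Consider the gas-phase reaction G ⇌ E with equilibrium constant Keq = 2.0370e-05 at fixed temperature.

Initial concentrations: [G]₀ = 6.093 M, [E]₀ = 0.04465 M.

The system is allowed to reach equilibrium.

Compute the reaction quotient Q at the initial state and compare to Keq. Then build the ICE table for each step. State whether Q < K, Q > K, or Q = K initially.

Q₀ = 0.007328; Q > K (proceeds reverse)

Q₀ = 0.007328 vs Keq = 2.0370e-05 ⇒ Q>K, reverse
Step 1:
                   G          E
  init         6.093    0.04465
  Δ          0.04452   -0.04452
  eq           6.138 1.2502e-04
  solve Keq expr → x = -0.04452; check Q = 2.0370e-05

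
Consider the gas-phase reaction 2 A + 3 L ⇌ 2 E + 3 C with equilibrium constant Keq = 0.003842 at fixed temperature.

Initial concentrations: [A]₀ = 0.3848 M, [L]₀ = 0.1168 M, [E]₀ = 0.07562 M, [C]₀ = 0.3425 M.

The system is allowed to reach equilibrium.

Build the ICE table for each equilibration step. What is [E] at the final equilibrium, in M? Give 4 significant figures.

[E]_eq = 0.01898 M

Q₀ = 0.9738 vs Keq = 0.003842 ⇒ Q>K, reverse
Step 1:
                   A          L          E          C
  Initial     0.3848     0.1168    0.07562     0.3425
  Change     0.05664    0.08497   -0.05664   -0.08497
  Equil       0.4414     0.2018    0.01898     0.2575
  solve Keq expr → x = -0.02832; check Q = 0.003842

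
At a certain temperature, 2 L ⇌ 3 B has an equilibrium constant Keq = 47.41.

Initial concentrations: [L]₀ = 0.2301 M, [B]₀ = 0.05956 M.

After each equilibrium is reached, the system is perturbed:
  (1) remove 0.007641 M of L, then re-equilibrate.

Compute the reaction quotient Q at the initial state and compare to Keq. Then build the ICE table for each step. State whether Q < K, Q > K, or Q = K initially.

Q₀ = 0.003991 vs Keq = 47.41 ⇒ Q<K, forward
Step 1:
                  L         B
  Initial    0.2301   0.05956
  Change     -0.199    0.2985
  Equil     0.03111     0.358
  solve Keq expr → x = 0.09949; check Q = 47.41
Then remove 0.007641 M of L.
Step 2:
                  L         B
  Initial   0.02347     0.358
  Change   0.006398 -0.009598
  Equil     0.02987    0.3484
  solve Keq expr → x = -0.003199; check Q = 47.41

Q₀ = 0.003991; Q < K (proceeds forward)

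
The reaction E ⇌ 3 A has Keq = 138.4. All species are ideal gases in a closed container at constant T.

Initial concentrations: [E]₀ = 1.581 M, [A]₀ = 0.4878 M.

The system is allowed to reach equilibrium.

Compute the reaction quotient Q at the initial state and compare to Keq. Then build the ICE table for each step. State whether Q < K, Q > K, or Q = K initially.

Q₀ = 0.07342 vs Keq = 138.4 ⇒ Q<K, forward
Step 1:
                   E          A
  Initial      1.581     0.4878
  Change      -1.145      3.435
  Equil       0.4361      3.923
  solve Keq expr → x = 1.145; check Q = 138.4

Q₀ = 0.07342; Q < K (proceeds forward)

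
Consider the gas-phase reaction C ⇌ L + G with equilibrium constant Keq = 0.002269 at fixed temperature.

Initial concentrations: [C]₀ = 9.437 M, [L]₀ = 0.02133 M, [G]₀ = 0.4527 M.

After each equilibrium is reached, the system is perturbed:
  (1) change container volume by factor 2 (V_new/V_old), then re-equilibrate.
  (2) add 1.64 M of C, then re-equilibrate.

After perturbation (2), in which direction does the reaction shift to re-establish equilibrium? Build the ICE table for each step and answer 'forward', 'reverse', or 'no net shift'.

Q₀ = 0.001023 vs Keq = 0.002269 ⇒ Q<K, forward
Step 1:
                   C          L          G
  Initial      9.437    0.02133     0.4527
  Change    -0.02352    0.02352    0.02352
  Equil        9.413    0.04485     0.4762
  solve Keq expr → x = 0.02352; check Q = 0.002269
Then change container volume by factor 2 (V_new/V_old).
Step 2:
                   C          L          G
  Initial      4.707    0.02243     0.2381
  Change    -0.01895    0.01895    0.01895
  Equil        4.688    0.04138     0.2571
  solve Keq expr → x = 0.01895; check Q = 0.002269
Then add 1.64 M of C.
Step 3:
                   C          L          G
  Initial      6.328    0.04138     0.2571
  Change     -0.0119     0.0119     0.0119
  Equil        6.316    0.05328      0.269
  solve Keq expr → x = 0.0119; check Q = 0.002269

Direction: forward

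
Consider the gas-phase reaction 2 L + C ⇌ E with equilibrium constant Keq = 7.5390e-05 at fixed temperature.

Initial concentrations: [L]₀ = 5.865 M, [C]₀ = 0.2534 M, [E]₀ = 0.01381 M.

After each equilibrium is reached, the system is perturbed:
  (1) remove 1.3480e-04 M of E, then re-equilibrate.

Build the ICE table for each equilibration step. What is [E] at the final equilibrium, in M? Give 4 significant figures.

Q₀ = 0.001584 vs Keq = 7.5390e-05 ⇒ Q>K, reverse
Step 1:
                  L         C         E
  I           5.865    0.2534   0.01381
  C         0.02623   0.01311  -0.01311
  E           5.891    0.2665 6.9734e-04
  solve Keq expr → x = -0.01311; check Q = 7.5390e-05
Then remove 1.3480e-04 M of E.
Step 2:
                  L         C         E
  I           5.891    0.2665 5.6254e-04
  C       -2.6877e-04 -1.3438e-04 1.3438e-04
  E           5.891    0.2664 6.9692e-04
  solve Keq expr → x = 1.3438e-04; check Q = 7.5390e-05

[E]_eq = 6.9692e-04 M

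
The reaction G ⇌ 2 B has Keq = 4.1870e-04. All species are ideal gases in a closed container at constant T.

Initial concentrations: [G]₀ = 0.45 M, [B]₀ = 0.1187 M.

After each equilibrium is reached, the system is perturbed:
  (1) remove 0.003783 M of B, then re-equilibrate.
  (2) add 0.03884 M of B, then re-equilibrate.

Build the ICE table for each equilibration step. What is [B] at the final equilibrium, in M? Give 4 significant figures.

Q₀ = 0.03131 vs Keq = 4.1870e-04 ⇒ Q>K, reverse
Step 1:
                  G         B
  Initial      0.45    0.1187
  Change     0.0521   -0.1042
  Equil      0.5021    0.0145
  solve Keq expr → x = -0.0521; check Q = 4.1870e-04
Then remove 0.003783 M of B.
Step 2:
                  G         B
  Initial    0.5021   0.01072
  Change  -0.001878  0.003756
  Equil      0.5002   0.01447
  solve Keq expr → x = 0.001878; check Q = 4.1870e-04
Then add 0.03884 M of B.
Step 3:
                  G         B
  Initial    0.5002   0.05331
  Change    0.01928  -0.03856
  Equil      0.5195   0.01475
  solve Keq expr → x = -0.01928; check Q = 4.1870e-04

[B]_eq = 0.01475 M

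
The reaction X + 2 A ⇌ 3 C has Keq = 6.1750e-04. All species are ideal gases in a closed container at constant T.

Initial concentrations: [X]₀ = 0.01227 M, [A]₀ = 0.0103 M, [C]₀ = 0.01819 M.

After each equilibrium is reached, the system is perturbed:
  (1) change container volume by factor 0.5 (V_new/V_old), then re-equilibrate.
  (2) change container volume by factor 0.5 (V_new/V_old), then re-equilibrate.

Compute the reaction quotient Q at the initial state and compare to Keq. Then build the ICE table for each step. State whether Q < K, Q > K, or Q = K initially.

Q₀ = 4.624; Q > K (proceeds reverse)

Q₀ = 4.624 vs Keq = 6.1750e-04 ⇒ Q>K, reverse
Step 1:
                    X           A           C
  I           0.01227      0.0103     0.01819
  C          0.005494     0.01099    -0.01648
  E           0.01776     0.02129    0.001707
  solve Keq expr → x = -0.005494; check Q = 6.1750e-04
Then change container volume by factor 0.5 (V_new/V_old).
Step 2:
                    X           A           C
  I           0.03553     0.04258    0.003413
  C                 0           0           0
  E           0.03553     0.04258    0.003413
  solve Keq expr → x = 0; check Q = 6.1750e-04
Then change container volume by factor 0.5 (V_new/V_old).
Step 3:
                    X           A           C
  I           0.07106     0.08516    0.006827
  C                 0           0           0
  E           0.07106     0.08516    0.006827
  solve Keq expr → x = 0; check Q = 6.1750e-04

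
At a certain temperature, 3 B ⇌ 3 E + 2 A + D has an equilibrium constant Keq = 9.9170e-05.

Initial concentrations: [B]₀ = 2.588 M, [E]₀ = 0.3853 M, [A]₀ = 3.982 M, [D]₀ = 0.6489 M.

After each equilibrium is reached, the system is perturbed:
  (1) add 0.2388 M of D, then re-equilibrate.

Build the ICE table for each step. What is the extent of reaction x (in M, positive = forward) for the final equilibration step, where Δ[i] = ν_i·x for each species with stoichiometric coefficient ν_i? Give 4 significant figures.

Q₀ = 0.03395 vs Keq = 9.9170e-05 ⇒ Q>K, reverse
Step 1:
                  B         E         A         D
  init        2.588    0.3853     3.982    0.6489
  Δ          0.3173   -0.3173   -0.2115   -0.1058
  eq          2.905   0.06804      3.77    0.5431
  solve Keq expr → x = -0.1058; check Q = 9.9170e-05
Then add 0.2388 M of D.
Step 2:
                  B         E         A         D
  init        2.905   0.06804      3.77    0.7819
  Δ        0.007508 -0.007508 -0.005005 -0.002503
  eq          2.913   0.06053     3.765    0.7794
  solve Keq expr → x = -0.002503; check Q = 9.9170e-05

x = -0.002503 M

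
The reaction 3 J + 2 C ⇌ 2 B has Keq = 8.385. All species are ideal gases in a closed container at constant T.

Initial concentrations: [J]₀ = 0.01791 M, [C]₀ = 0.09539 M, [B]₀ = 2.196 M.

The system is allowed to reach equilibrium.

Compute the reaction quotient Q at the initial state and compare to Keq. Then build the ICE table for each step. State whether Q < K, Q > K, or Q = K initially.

Q₀ = 9.2251e+07; Q > K (proceeds reverse)

Q₀ = 9.2251e+07 vs Keq = 8.385 ⇒ Q>K, reverse
Step 1:
                  J         C         B
  I         0.01791   0.09539     2.196
  C           0.866    0.5773   -0.5773
  E          0.8839    0.6727     1.619
  solve Keq expr → x = -0.2887; check Q = 8.385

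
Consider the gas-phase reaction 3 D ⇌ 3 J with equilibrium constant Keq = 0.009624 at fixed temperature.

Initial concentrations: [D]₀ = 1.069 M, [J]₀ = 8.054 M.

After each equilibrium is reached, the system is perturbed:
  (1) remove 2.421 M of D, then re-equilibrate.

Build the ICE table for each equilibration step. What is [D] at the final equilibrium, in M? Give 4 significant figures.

Q₀ = 427.7 vs Keq = 0.009624 ⇒ Q>K, reverse
Step 1:
                    D           J
  init          1.069       8.054
  Δ             6.454      -6.454
  eq            7.523         1.6
  solve Keq expr → x = -2.151; check Q = 0.009624
Then remove 2.421 M of D.
Step 2:
                    D           J
  init          5.102         1.6
  Δ            0.4246     -0.4246
  eq            5.526       1.176
  solve Keq expr → x = -0.1415; check Q = 0.009624

[D]_eq = 5.526 M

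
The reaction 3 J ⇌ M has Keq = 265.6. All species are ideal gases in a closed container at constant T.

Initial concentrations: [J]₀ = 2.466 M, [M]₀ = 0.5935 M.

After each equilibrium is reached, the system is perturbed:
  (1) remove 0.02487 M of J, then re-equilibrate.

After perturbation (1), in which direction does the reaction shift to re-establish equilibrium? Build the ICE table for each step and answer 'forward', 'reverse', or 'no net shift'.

Direction: reverse

Q₀ = 0.03958 vs Keq = 265.6 ⇒ Q<K, forward
Step 1:
                    J           M
  init          2.466      0.5935
  Δ            -2.294      0.7646
  eq           0.1723       1.358
  solve Keq expr → x = 0.7646; check Q = 265.6
Then remove 0.02487 M of J.
Step 2:
                    J           M
  init         0.1474       1.358
  Δ           0.02452   -0.008175
  eq           0.1719        1.35
  solve Keq expr → x = -0.008175; check Q = 265.6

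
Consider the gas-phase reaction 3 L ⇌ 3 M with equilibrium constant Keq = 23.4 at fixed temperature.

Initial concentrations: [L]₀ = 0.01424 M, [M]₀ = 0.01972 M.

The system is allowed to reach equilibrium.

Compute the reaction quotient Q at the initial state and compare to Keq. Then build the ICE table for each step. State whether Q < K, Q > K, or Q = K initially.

Q₀ = 2.656; Q < K (proceeds forward)

Q₀ = 2.656 vs Keq = 23.4 ⇒ Q<K, forward
Step 1:
                    L           M
  I           0.01424     0.01972
  C         -0.005443    0.005443
  E          0.008797     0.02516
  solve Keq expr → x = 0.001814; check Q = 23.4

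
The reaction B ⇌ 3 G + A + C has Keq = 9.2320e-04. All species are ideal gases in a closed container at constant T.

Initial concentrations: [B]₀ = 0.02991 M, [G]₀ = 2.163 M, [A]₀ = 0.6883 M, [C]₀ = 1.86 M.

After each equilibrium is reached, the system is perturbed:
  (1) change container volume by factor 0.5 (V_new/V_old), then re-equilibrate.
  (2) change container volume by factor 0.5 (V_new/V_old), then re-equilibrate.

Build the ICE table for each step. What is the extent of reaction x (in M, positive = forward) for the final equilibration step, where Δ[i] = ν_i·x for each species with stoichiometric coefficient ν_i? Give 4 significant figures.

Q₀ = 433.2 vs Keq = 9.2320e-04 ⇒ Q>K, reverse
Step 1:
                  B         G         A         C
  init      0.02991     2.163    0.6883      1.86
  Δ           0.645    -1.935    -0.645    -0.645
  eq         0.6749     0.228   0.04329     1.215
  solve Keq expr → x = -0.645; check Q = 9.2320e-04
Then change container volume by factor 0.5 (V_new/V_old).
Step 2:
                  B         G         A         C
  init         1.35    0.4559   0.08658      2.43
  Δ         0.06023   -0.1807  -0.06023  -0.06023
  eq           1.41    0.2752   0.02635      2.37
  solve Keq expr → x = -0.06023; check Q = 9.2320e-04
Then change container volume by factor 0.5 (V_new/V_old).
Step 3:
                  B         G         A         C
  init         2.82    0.5505   0.05269     4.739
  Δ         0.04486   -0.1346  -0.04486  -0.04486
  eq          2.865    0.4159  0.007832     4.695
  solve Keq expr → x = -0.04486; check Q = 9.2320e-04

x = -0.04486 M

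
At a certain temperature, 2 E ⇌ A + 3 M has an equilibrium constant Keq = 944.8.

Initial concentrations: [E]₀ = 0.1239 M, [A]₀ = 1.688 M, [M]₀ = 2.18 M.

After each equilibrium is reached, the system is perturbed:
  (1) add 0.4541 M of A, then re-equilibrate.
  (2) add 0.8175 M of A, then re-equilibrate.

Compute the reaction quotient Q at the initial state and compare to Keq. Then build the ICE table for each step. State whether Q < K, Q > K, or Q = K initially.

Q₀ = 1139 vs Keq = 944.8 ⇒ Q>K, reverse
Step 1:
                  E         A         M
  init       0.1239     1.688      2.18
  Δ         0.01047 -0.005237  -0.01571
  eq         0.1344     1.683     2.164
  solve Keq expr → x = -0.005237; check Q = 944.8
Then add 0.4541 M of A.
Step 2:
                  E         A         M
  init       0.1344     2.137     2.164
  Δ         0.01452 -0.007258  -0.02177
  eq         0.1489      2.13     2.143
  solve Keq expr → x = -0.007258; check Q = 944.8
Then add 0.8175 M of A.
Step 3:
                  E         A         M
  init       0.1489     2.947     2.143
  Δ         0.02193  -0.01096  -0.03289
  eq         0.1708     2.936      2.11
  solve Keq expr → x = -0.01096; check Q = 944.8

Q₀ = 1139; Q > K (proceeds reverse)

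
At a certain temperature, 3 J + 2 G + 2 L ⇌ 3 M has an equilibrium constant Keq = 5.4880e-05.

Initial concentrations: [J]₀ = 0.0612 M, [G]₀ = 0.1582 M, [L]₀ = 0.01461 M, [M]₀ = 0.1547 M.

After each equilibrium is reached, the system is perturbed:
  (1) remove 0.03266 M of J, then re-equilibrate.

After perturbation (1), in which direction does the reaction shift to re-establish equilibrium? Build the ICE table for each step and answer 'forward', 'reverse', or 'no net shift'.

Direction: reverse

Q₀ = 3.0235e+06 vs Keq = 5.4880e-05 ⇒ Q>K, reverse
Step 1:
                   J          G          L          M
  init        0.0612     0.1582    0.01461     0.1547
  Δ           0.1539     0.1026     0.1026    -0.1539
  eq          0.2151     0.2608     0.1172 7.9915e-04
  solve Keq expr → x = -0.0513; check Q = 5.4880e-05
Then remove 0.03266 M of J.
Step 2:
                   J          G          L          M
  init        0.1824     0.2608     0.1172 7.9915e-04
  Δ       1.2044e-04 8.0296e-05 8.0296e-05 -1.2044e-04
  eq          0.1826     0.2609     0.1173 6.7871e-04
  solve Keq expr → x = -4.0148e-05; check Q = 5.4880e-05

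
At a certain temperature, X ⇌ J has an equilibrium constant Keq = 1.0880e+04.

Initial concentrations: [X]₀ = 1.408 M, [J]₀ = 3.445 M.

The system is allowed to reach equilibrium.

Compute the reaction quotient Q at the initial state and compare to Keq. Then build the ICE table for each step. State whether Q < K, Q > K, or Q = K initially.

Q₀ = 2.447; Q < K (proceeds forward)

Q₀ = 2.447 vs Keq = 1.0880e+04 ⇒ Q<K, forward
Step 1:
                  X         J
  init        1.408     3.445
  Δ          -1.408     1.408
  eq      4.4601e-04     4.853
  solve Keq expr → x = 1.408; check Q = 1.0880e+04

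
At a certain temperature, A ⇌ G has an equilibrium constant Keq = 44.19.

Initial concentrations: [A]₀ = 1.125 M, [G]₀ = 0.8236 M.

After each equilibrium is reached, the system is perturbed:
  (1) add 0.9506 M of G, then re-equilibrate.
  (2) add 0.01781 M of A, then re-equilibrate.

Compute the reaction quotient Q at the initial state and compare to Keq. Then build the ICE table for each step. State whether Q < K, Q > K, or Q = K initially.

Q₀ = 0.7321; Q < K (proceeds forward)

Q₀ = 0.7321 vs Keq = 44.19 ⇒ Q<K, forward
Step 1:
                    A           G
  I             1.125      0.8236
  C            -1.082       1.082
  E           0.04312       1.905
  solve Keq expr → x = 1.082; check Q = 44.19
Then add 0.9506 M of G.
Step 2:
                    A           G
  I           0.04312       2.856
  C           0.02104    -0.02104
  E           0.06416       2.835
  solve Keq expr → x = -0.02104; check Q = 44.19
Then add 0.01781 M of A.
Step 3:
                    A           G
  I           0.08197       2.835
  C          -0.01742     0.01742
  E           0.06455       2.852
  solve Keq expr → x = 0.01742; check Q = 44.19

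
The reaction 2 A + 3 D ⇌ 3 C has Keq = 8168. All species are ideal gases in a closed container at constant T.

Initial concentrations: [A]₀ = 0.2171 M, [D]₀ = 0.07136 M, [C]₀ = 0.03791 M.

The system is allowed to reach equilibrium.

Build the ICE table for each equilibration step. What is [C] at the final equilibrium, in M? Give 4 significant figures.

[C]_eq = 0.09451 M

Q₀ = 3.181 vs Keq = 8168 ⇒ Q<K, forward
Step 1:
                    A           D           C
  init         0.2171     0.07136     0.03791
  Δ          -0.03774     -0.0566      0.0566
  eq           0.1794     0.01476     0.09451
  solve Keq expr → x = 0.01887; check Q = 8168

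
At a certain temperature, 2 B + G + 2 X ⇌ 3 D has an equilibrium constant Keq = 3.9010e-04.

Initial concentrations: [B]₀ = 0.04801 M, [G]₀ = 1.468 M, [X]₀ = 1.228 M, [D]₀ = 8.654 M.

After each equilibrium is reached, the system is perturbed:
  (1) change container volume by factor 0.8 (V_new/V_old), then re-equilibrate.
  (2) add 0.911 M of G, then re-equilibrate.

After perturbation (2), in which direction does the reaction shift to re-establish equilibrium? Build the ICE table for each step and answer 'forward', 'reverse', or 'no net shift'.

Direction: forward

Q₀ = 1.2702e+05 vs Keq = 3.9010e-04 ⇒ Q>K, reverse
Step 1:
                  B         G         X         D
  Initial   0.04801     1.468     1.228     8.654
  Change      5.001       2.5     5.001    -7.501
  Equil       5.049     3.968     6.229     1.153
  solve Keq expr → x = -2.5; check Q = 3.9010e-04
Then change container volume by factor 0.8 (V_new/V_old).
Step 2:
                  B         G         X         D
  Initial     6.311     4.961     7.786     1.441
  Change    -0.1233  -0.06166   -0.1233     0.185
  Equil       6.188     4.899     7.663     1.626
  solve Keq expr → x = 0.06166; check Q = 3.9010e-04
Then add 0.911 M of G.
Step 3:
                  B         G         X         D
  Initial     6.188      5.81     7.663     1.626
  Change   -0.05049  -0.02524  -0.05049   0.07573
  Equil       6.137     5.785     7.612     1.701
  solve Keq expr → x = 0.02524; check Q = 3.9010e-04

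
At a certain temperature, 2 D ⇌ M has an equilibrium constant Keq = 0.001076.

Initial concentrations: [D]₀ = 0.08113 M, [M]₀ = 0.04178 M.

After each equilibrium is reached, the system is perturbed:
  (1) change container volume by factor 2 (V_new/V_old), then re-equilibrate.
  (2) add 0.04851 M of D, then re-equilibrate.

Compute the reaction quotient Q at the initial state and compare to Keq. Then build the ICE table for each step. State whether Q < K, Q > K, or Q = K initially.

Q₀ = 6.348 vs Keq = 0.001076 ⇒ Q>K, reverse
Step 1:
                   D          M
  init       0.08113    0.04178
  Δ           0.0835   -0.04175
  eq          0.1646 2.9163e-05
  solve Keq expr → x = -0.04175; check Q = 0.001076
Then change container volume by factor 2 (V_new/V_old).
Step 2:
                   D          M
  init       0.08232 1.4582e-05
  Δ       1.4577e-05 -7.2883e-06
  eq         0.08233 7.2934e-06
  solve Keq expr → x = -7.2883e-06; check Q = 0.001076
Then add 0.04851 M of D.
Step 3:
                   D          M
  init        0.1308 7.2934e-06
  Δ       -2.2241e-05 1.1121e-05
  eq          0.1308 1.8414e-05
  solve Keq expr → x = 1.1121e-05; check Q = 0.001076

Q₀ = 6.348; Q > K (proceeds reverse)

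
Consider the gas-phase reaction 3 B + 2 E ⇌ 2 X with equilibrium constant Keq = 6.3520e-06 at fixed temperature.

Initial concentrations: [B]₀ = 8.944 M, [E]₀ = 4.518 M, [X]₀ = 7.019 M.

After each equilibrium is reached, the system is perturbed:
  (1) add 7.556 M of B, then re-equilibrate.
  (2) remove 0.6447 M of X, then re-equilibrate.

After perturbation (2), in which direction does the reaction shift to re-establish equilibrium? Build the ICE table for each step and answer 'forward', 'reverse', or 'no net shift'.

Q₀ = 0.003373 vs Keq = 6.3520e-06 ⇒ Q>K, reverse
Step 1:
                   B          E          X
  Initial      8.944      4.518      7.019
  Change       7.951      5.301     -5.301
  Equil        16.89      9.819      1.718
  solve Keq expr → x = -2.65; check Q = 6.3520e-06
Then add 7.556 M of B.
Step 2:
                   B          E          X
  Initial      24.45      9.819      1.718
  Change      -1.229    -0.8195     0.8195
  Equil        23.22      8.999      2.538
  solve Keq expr → x = 0.4098; check Q = 6.3520e-06
Then remove 0.6447 M of X.
Step 3:
                   B          E          X
  Initial      23.22      8.999      1.893
  Change     -0.6384    -0.4256     0.4256
  Equil        22.58      8.573      2.319
  solve Keq expr → x = 0.2128; check Q = 6.3520e-06

Direction: forward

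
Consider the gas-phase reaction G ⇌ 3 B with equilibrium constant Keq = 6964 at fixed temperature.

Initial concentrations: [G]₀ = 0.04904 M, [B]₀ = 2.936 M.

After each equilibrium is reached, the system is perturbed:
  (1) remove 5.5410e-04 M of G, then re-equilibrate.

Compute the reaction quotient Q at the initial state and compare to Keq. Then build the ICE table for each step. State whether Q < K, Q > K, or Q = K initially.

Q₀ = 516.1; Q < K (proceeds forward)

Q₀ = 516.1 vs Keq = 6964 ⇒ Q<K, forward
Step 1:
                   G          B
  Initial    0.04904      2.936
  Change    -0.04488     0.1346
  Equil     0.004157      3.071
  solve Keq expr → x = 0.04488; check Q = 6964
Then remove 5.5410e-04 M of G.
Step 2:
                   G          B
  Initial   0.003603      3.071
  Change  5.4743e-04  -0.001642
  Equil     0.004151      3.069
  solve Keq expr → x = -5.4743e-04; check Q = 6964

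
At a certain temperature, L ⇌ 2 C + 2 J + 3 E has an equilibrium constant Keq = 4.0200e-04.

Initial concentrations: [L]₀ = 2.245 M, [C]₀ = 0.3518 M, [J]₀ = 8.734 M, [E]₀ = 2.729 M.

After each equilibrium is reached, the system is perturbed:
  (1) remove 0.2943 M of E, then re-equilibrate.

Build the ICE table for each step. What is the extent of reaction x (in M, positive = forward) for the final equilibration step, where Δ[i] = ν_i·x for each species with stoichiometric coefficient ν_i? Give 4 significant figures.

Q₀ = 85.47 vs Keq = 4.0200e-04 ⇒ Q>K, reverse
Step 1:
                  L         C         J         E
  Initial     2.245    0.3518     8.734     2.729
  Change     0.1753   -0.3507   -0.3507    -0.526
  Equil        2.42  0.001138     8.383     2.203
  solve Keq expr → x = -0.1753; check Q = 4.0200e-04
Then remove 0.2943 M of E.
Step 2:
                  L         C         J         E
  Initial      2.42  0.001138     8.383     1.909
  Change  -1.3627e-04 2.7254e-04 2.7254e-04 4.0881e-04
  Equil        2.42   0.00141     8.384     1.909
  solve Keq expr → x = 1.3627e-04; check Q = 4.0200e-04

x = 1.3627e-04 M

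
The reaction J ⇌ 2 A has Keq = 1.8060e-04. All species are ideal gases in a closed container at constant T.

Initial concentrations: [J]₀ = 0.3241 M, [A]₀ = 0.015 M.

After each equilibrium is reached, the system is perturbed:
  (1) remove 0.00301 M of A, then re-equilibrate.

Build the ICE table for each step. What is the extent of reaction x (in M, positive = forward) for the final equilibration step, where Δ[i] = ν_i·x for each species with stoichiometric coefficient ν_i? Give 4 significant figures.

x = 0.001496 M

Q₀ = 6.9423e-04 vs Keq = 1.8060e-04 ⇒ Q>K, reverse
Step 1:
                   J          A
  Initial     0.3241      0.015
  Change    0.003653  -0.007306
  Equil       0.3278   0.007694
  solve Keq expr → x = -0.003653; check Q = 1.8060e-04
Then remove 0.00301 M of A.
Step 2:
                   J          A
  Initial     0.3278   0.004684
  Change   -0.001496   0.002992
  Equil       0.3263   0.007676
  solve Keq expr → x = 0.001496; check Q = 1.8060e-04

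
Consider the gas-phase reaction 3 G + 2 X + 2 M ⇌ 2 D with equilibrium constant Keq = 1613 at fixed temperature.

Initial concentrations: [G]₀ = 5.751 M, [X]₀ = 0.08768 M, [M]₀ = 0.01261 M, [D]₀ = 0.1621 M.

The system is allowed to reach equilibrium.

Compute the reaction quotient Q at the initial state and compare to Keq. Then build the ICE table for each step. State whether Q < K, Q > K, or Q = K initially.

Q₀ = 113; Q < K (proceeds forward)

Q₀ = 113 vs Keq = 1613 ⇒ Q<K, forward
Step 1:
                    G           X           M           D
  init          5.751     0.08768     0.01261      0.1621
  Δ          -0.01304   -0.008693   -0.008693    0.008693
  eq            5.738     0.07899    0.003917      0.1708
  solve Keq expr → x = 0.004346; check Q = 1613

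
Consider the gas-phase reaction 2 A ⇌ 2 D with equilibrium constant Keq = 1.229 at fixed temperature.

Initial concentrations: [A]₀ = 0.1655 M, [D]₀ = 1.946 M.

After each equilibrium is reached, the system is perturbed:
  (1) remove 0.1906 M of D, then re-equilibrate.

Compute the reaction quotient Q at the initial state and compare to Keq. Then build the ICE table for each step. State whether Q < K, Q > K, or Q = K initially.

Q₀ = 138.3; Q > K (proceeds reverse)

Q₀ = 138.3 vs Keq = 1.229 ⇒ Q>K, reverse
Step 1:
                  A         D
  Initial    0.1655     1.946
  Change     0.8359   -0.8359
  Equil       1.001      1.11
  solve Keq expr → x = -0.4179; check Q = 1.229
Then remove 0.1906 M of D.
Step 2:
                  A         D
  Initial     1.001    0.9195
  Change   -0.09039   0.09039
  Equil       0.911      1.01
  solve Keq expr → x = 0.0452; check Q = 1.229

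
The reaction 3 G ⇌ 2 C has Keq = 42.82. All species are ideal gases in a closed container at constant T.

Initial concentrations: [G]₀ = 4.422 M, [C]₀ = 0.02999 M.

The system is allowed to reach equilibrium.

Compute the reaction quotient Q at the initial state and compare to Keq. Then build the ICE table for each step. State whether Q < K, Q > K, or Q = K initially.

Q₀ = 1.0402e-05; Q < K (proceeds forward)

Q₀ = 1.0402e-05 vs Keq = 42.82 ⇒ Q<K, forward
Step 1:
                    G           C
  init          4.422     0.02999
  Δ            -3.879       2.586
  eq           0.5427       2.616
  solve Keq expr → x = 1.293; check Q = 42.82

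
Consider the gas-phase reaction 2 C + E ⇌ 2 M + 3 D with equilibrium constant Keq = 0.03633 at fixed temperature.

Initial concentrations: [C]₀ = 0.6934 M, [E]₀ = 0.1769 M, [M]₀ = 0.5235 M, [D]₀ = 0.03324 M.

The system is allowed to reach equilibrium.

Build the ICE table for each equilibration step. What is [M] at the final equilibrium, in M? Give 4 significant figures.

[M]_eq = 0.6128 M

Q₀ = 1.1834e-04 vs Keq = 0.03633 ⇒ Q<K, forward
Step 1:
                  C         E         M         D
  init       0.6934    0.1769    0.5235   0.03324
  Δ        -0.08928  -0.04464   0.08928    0.1339
  eq         0.6041    0.1323    0.6128    0.1672
  solve Keq expr → x = 0.04464; check Q = 0.03633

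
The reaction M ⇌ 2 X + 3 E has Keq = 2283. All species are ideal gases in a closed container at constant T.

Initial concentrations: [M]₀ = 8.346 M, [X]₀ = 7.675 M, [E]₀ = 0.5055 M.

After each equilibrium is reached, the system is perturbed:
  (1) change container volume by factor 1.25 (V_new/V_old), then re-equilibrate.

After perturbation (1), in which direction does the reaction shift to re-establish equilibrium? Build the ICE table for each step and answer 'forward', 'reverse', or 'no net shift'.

Q₀ = 0.9117 vs Keq = 2283 ⇒ Q<K, forward
Step 1:
                    M           X           E
  init          8.346       7.675      0.5055
  Δ            -1.539       3.078       4.617
  eq            6.807       10.75       5.122
  solve Keq expr → x = 1.539; check Q = 2283
Then change container volume by factor 1.25 (V_new/V_old).
Step 2:
                    M           X           E
  init          5.446       8.602       4.098
  Δ           -0.3438      0.6877       1.032
  eq            5.102        9.29       5.129
  solve Keq expr → x = 0.3438; check Q = 2283

Direction: forward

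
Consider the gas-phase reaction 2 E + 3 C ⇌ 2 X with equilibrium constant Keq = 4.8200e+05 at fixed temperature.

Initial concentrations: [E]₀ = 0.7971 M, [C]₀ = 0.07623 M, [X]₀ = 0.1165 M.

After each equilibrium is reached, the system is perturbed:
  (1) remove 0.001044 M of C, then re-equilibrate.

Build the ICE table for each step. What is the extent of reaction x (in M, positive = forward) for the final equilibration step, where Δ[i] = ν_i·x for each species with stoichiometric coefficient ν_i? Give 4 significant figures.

x = -3.4276e-04 M

Q₀ = 48.22 vs Keq = 4.8200e+05 ⇒ Q<K, forward
Step 1:
                  E         C         X
  init       0.7971   0.07623    0.1165
  Δ        -0.04773  -0.07159   0.04773
  eq         0.7494  0.004636    0.1642
  solve Keq expr → x = 0.02386; check Q = 4.8200e+05
Then remove 0.001044 M of C.
Step 2:
                  E         C         X
  init       0.7494  0.003592    0.1642
  Δ       6.8552e-04  0.001028 -6.8552e-04
  eq         0.7501   0.00462    0.1635
  solve Keq expr → x = -3.4276e-04; check Q = 4.8200e+05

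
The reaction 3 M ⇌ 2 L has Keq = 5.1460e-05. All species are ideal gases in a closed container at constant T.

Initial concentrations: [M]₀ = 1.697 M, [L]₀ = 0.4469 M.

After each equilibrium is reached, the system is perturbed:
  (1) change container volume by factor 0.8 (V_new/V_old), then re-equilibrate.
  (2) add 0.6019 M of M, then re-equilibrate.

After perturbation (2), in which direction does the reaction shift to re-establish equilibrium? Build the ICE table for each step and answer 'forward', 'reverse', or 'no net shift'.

Direction: forward

Q₀ = 0.04087 vs Keq = 5.1460e-05 ⇒ Q>K, reverse
Step 1:
                  M         L
  init        1.697    0.4469
  Δ          0.6321   -0.4214
  eq          2.329    0.0255
  solve Keq expr → x = -0.2107; check Q = 5.1460e-05
Then change container volume by factor 0.8 (V_new/V_old).
Step 2:
                  M         L
  init        2.911   0.03187
  Δ       -0.005492  0.003661
  eq          2.906   0.03553
  solve Keq expr → x = 0.001831; check Q = 5.1460e-05
Then add 0.6019 M of M.
Step 3:
                  M         L
  init        3.508   0.03553
  Δ        -0.01688   0.01125
  eq          3.491   0.04679
  solve Keq expr → x = 0.005627; check Q = 5.1460e-05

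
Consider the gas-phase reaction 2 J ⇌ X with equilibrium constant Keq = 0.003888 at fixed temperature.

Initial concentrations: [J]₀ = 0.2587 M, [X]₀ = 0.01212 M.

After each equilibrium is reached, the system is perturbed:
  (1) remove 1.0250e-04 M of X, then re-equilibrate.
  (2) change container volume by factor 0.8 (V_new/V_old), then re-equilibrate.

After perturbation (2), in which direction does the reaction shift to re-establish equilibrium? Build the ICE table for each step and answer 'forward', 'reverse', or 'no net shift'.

Q₀ = 0.1811 vs Keq = 0.003888 ⇒ Q>K, reverse
Step 1:
                   J          X
  I           0.2587    0.01212
  C          0.02362   -0.01181
  E           0.2823 3.0989e-04
  solve Keq expr → x = -0.01181; check Q = 0.003888
Then remove 1.0250e-04 M of X.
Step 2:
                   J          X
  I           0.2823 2.0739e-04
  C       -2.0410e-04 1.0205e-04
  E           0.2821 3.0944e-04
  solve Keq expr → x = 1.0205e-04; check Q = 0.003888
Then change container volume by factor 0.8 (V_new/V_old).
Step 3:
                   J          X
  I           0.3526 3.8680e-04
  C       -1.9235e-04 9.6174e-05
  E           0.3525 4.8298e-04
  solve Keq expr → x = 9.6174e-05; check Q = 0.003888

Direction: forward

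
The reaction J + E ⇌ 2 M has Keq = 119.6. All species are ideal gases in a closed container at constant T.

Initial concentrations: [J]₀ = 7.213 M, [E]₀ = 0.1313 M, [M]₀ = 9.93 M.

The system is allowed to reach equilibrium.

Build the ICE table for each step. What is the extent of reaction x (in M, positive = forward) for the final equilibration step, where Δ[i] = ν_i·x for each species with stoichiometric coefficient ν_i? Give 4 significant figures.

Q₀ = 104.1 vs Keq = 119.6 ⇒ Q<K, forward
Step 1:
                   J          E          M
  init         7.213     0.1313       9.93
  Δ           -0.016     -0.016    0.03201
  eq           7.197     0.1153      9.962
  solve Keq expr → x = 0.016; check Q = 119.6

x = 0.016 M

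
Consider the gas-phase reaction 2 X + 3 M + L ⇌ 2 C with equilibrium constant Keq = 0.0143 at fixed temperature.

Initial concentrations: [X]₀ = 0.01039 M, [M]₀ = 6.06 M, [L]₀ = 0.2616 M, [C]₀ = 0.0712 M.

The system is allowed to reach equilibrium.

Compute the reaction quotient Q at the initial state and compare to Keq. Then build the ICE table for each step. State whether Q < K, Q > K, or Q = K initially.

Q₀ = 0.8066 vs Keq = 0.0143 ⇒ Q>K, reverse
Step 1:
                  X         M         L         C
  I         0.01039      6.06    0.2616    0.0712
  C         0.03144   0.04716   0.01572  -0.03144
  E         0.04183     6.107    0.2773   0.03976
  solve Keq expr → x = -0.01572; check Q = 0.0143

Q₀ = 0.8066; Q > K (proceeds reverse)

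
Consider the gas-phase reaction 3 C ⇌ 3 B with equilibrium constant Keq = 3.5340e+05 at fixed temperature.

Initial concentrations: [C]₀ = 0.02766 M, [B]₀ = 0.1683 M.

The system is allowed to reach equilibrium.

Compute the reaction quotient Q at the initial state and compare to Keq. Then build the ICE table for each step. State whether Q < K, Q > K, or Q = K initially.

Q₀ = 225.3 vs Keq = 3.5340e+05 ⇒ Q<K, forward
Step 1:
                   C          B
  init       0.02766     0.1683
  Δ         -0.02493    0.02493
  eq        0.002733     0.1932
  solve Keq expr → x = 0.008309; check Q = 3.5340e+05

Q₀ = 225.3; Q < K (proceeds forward)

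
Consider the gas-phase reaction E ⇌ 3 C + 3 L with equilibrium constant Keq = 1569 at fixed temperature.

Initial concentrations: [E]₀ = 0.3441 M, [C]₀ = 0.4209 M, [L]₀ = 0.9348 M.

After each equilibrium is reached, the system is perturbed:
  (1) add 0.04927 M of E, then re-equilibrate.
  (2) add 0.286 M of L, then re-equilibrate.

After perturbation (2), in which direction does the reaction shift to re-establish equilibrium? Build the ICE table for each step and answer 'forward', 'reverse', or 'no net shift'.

Q₀ = 0.177 vs Keq = 1569 ⇒ Q<K, forward
Step 1:
                  E         C         L
  init       0.3441    0.4209    0.9348
  Δ         -0.3312    0.9935    0.9935
  eq        0.01293     1.414     1.928
  solve Keq expr → x = 0.3312; check Q = 1569
Then add 0.04927 M of E.
Step 2:
                  E         C         L
  init       0.0622     1.414     1.928
  Δ          -0.042     0.126     0.126
  eq         0.0202      1.54     2.054
  solve Keq expr → x = 0.042; check Q = 1569
Then add 0.286 M of L.
Step 3:
                  E         C         L
  init       0.0202      1.54      2.34
  Δ        0.007546  -0.02264  -0.02264
  eq        0.02774     1.518     2.318
  solve Keq expr → x = -0.007546; check Q = 1569

Direction: reverse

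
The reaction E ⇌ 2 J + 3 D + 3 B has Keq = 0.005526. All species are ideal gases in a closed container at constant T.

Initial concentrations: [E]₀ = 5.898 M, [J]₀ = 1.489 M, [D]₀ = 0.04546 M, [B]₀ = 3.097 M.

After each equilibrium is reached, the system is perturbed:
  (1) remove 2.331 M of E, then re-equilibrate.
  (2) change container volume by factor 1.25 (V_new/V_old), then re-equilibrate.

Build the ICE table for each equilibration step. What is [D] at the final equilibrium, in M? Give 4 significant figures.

[D]_eq = 0.0865 M

Q₀ = 0.001049 vs Keq = 0.005526 ⇒ Q<K, forward
Step 1:
                  E         J         D         B
  Initial     5.898     1.489   0.04546     3.097
  Change   -0.01068   0.02136   0.03204   0.03204
  Equil       5.887      1.51    0.0775     3.129
  solve Keq expr → x = 0.01068; check Q = 0.005526
Then remove 2.331 M of E.
Step 2:
                  E         J         D         B
  Initial     3.556      1.51    0.0775     3.129
  Change   0.003833 -0.007665   -0.0115   -0.0115
  Equil        3.56     1.503     0.066     3.118
  solve Keq expr → x = -0.003833; check Q = 0.005526
Then change container volume by factor 1.25 (V_new/V_old).
Step 3:
                  E         J         D         B
  Initial     2.848     1.202    0.0528     2.494
  Change   -0.01123   0.02247    0.0337    0.0337
  Equil       2.837     1.225    0.0865     2.528
  solve Keq expr → x = 0.01123; check Q = 0.005526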